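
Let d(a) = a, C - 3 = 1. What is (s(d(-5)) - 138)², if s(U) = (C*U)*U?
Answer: 1444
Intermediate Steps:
C = 4 (C = 3 + 1 = 4)
s(U) = 4*U² (s(U) = (4*U)*U = 4*U²)
(s(d(-5)) - 138)² = (4*(-5)² - 138)² = (4*25 - 138)² = (100 - 138)² = (-38)² = 1444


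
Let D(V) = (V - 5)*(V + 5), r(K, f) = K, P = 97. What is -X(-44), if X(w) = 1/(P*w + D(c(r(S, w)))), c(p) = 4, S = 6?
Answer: 1/4277 ≈ 0.00023381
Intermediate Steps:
D(V) = (-5 + V)*(5 + V)
X(w) = 1/(-9 + 97*w) (X(w) = 1/(97*w + (-25 + 4²)) = 1/(97*w + (-25 + 16)) = 1/(97*w - 9) = 1/(-9 + 97*w))
-X(-44) = -1/(-9 + 97*(-44)) = -1/(-9 - 4268) = -1/(-4277) = -1*(-1/4277) = 1/4277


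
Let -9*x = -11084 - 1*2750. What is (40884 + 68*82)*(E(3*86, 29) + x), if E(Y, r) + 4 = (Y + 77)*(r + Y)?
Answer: 40843125380/9 ≈ 4.5381e+9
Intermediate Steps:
x = 13834/9 (x = -(-11084 - 1*2750)/9 = -(-11084 - 2750)/9 = -⅑*(-13834) = 13834/9 ≈ 1537.1)
E(Y, r) = -4 + (77 + Y)*(Y + r) (E(Y, r) = -4 + (Y + 77)*(r + Y) = -4 + (77 + Y)*(Y + r))
(40884 + 68*82)*(E(3*86, 29) + x) = (40884 + 68*82)*((-4 + (3*86)² + 77*(3*86) + 77*29 + (3*86)*29) + 13834/9) = (40884 + 5576)*((-4 + 258² + 77*258 + 2233 + 258*29) + 13834/9) = 46460*((-4 + 66564 + 19866 + 2233 + 7482) + 13834/9) = 46460*(96141 + 13834/9) = 46460*(879103/9) = 40843125380/9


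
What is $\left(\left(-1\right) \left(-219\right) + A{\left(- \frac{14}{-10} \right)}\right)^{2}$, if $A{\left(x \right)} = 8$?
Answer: $51529$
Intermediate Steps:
$\left(\left(-1\right) \left(-219\right) + A{\left(- \frac{14}{-10} \right)}\right)^{2} = \left(\left(-1\right) \left(-219\right) + 8\right)^{2} = \left(219 + 8\right)^{2} = 227^{2} = 51529$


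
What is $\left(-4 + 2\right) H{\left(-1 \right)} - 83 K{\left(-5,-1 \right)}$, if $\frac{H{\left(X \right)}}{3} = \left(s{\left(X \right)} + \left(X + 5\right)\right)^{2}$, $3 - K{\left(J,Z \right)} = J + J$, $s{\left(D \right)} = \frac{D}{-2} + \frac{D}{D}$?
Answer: $- \frac{2521}{2} \approx -1260.5$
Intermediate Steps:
$s{\left(D \right)} = 1 - \frac{D}{2}$ ($s{\left(D \right)} = D \left(- \frac{1}{2}\right) + 1 = - \frac{D}{2} + 1 = 1 - \frac{D}{2}$)
$K{\left(J,Z \right)} = 3 - 2 J$ ($K{\left(J,Z \right)} = 3 - \left(J + J\right) = 3 - 2 J$)
$H{\left(X \right)} = 3 \left(6 + \frac{X}{2}\right)^{2}$ ($H{\left(X \right)} = 3 \left(\left(1 - \frac{X}{2}\right) + \left(X + 5\right)\right)^{2} = 3 \left(\left(1 - \frac{X}{2}\right) + \left(5 + X\right)\right)^{2} = 3 \left(6 + \frac{X}{2}\right)^{2}$)
$\left(-4 + 2\right) H{\left(-1 \right)} - 83 K{\left(-5,-1 \right)} = \left(-4 + 2\right) \frac{3 \left(12 - 1\right)^{2}}{4} - 83 \left(3 - -10\right) = - 2 \frac{3 \cdot 11^{2}}{4} - 83 \left(3 + 10\right) = - 2 \cdot \frac{3}{4} \cdot 121 - 1079 = \left(-2\right) \frac{363}{4} - 1079 = - \frac{363}{2} - 1079 = - \frac{2521}{2}$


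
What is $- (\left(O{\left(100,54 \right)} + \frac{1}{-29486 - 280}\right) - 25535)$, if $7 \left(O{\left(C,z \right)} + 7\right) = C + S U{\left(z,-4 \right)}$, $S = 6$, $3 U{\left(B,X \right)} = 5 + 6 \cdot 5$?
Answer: $\frac{5316921991}{208362} \approx 25518.0$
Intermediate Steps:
$U{\left(B,X \right)} = \frac{35}{3}$ ($U{\left(B,X \right)} = \frac{5 + 6 \cdot 5}{3} = \frac{5 + 30}{3} = \frac{1}{3} \cdot 35 = \frac{35}{3}$)
$O{\left(C,z \right)} = 3 + \frac{C}{7}$ ($O{\left(C,z \right)} = -7 + \frac{C + 6 \cdot \frac{35}{3}}{7} = -7 + \frac{C + 70}{7} = -7 + \frac{70 + C}{7} = -7 + \left(10 + \frac{C}{7}\right) = 3 + \frac{C}{7}$)
$- (\left(O{\left(100,54 \right)} + \frac{1}{-29486 - 280}\right) - 25535) = - (\left(\left(3 + \frac{1}{7} \cdot 100\right) + \frac{1}{-29486 - 280}\right) - 25535) = - (\left(\left(3 + \frac{100}{7}\right) + \frac{1}{-29486 - 280}\right) - 25535) = - (\left(\frac{121}{7} + \frac{1}{-29486 - 280}\right) - 25535) = - (\left(\frac{121}{7} + \frac{1}{-29766}\right) - 25535) = - (\left(\frac{121}{7} - \frac{1}{29766}\right) - 25535) = - (\frac{3601679}{208362} - 25535) = \left(-1\right) \left(- \frac{5316921991}{208362}\right) = \frac{5316921991}{208362}$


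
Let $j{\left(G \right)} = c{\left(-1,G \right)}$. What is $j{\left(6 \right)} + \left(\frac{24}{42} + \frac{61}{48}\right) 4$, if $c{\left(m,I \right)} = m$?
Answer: $\frac{535}{84} \approx 6.369$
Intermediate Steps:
$j{\left(G \right)} = -1$
$j{\left(6 \right)} + \left(\frac{24}{42} + \frac{61}{48}\right) 4 = -1 + \left(\frac{24}{42} + \frac{61}{48}\right) 4 = -1 + \left(24 \cdot \frac{1}{42} + 61 \cdot \frac{1}{48}\right) 4 = -1 + \left(\frac{4}{7} + \frac{61}{48}\right) 4 = -1 + \frac{619}{336} \cdot 4 = -1 + \frac{619}{84} = \frac{535}{84}$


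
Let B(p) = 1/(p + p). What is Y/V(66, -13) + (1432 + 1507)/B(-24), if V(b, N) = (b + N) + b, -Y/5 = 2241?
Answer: -16798773/119 ≈ -1.4117e+5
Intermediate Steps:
Y = -11205 (Y = -5*2241 = -11205)
V(b, N) = N + 2*b (V(b, N) = (N + b) + b = N + 2*b)
B(p) = 1/(2*p)
Y/V(66, -13) + (1432 + 1507)/B(-24) = -11205/(-13 + 2*66) + (1432 + 1507)/(((1/2)/(-24))) = -11205/(-13 + 132) + 2939/(((1/2)*(-1/24))) = -11205/119 + 2939/(-1/48) = -11205*1/119 + 2939*(-48) = -11205/119 - 141072 = -16798773/119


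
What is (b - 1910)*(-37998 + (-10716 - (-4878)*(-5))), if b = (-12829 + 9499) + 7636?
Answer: -175157184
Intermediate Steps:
b = 4306 (b = -3330 + 7636 = 4306)
(b - 1910)*(-37998 + (-10716 - (-4878)*(-5))) = (4306 - 1910)*(-37998 + (-10716 - (-4878)*(-5))) = 2396*(-37998 + (-10716 - 1*24390)) = 2396*(-37998 + (-10716 - 24390)) = 2396*(-37998 - 35106) = 2396*(-73104) = -175157184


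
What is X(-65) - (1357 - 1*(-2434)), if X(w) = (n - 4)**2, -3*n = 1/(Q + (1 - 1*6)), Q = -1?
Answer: -1223243/324 ≈ -3775.4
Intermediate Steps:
n = 1/18 (n = -1/(3*(-1 + (1 - 1*6))) = -1/(3*(-1 + (1 - 6))) = -1/(3*(-1 - 5)) = -1/3/(-6) = -1/3*(-1/6) = 1/18 ≈ 0.055556)
X(w) = 5041/324 (X(w) = (1/18 - 4)**2 = (-71/18)**2 = 5041/324)
X(-65) - (1357 - 1*(-2434)) = 5041/324 - (1357 - 1*(-2434)) = 5041/324 - (1357 + 2434) = 5041/324 - 1*3791 = 5041/324 - 3791 = -1223243/324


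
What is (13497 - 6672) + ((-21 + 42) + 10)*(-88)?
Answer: 4097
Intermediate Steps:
(13497 - 6672) + ((-21 + 42) + 10)*(-88) = 6825 + (21 + 10)*(-88) = 6825 + 31*(-88) = 6825 - 2728 = 4097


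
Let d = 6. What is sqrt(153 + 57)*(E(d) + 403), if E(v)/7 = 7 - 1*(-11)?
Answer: 529*sqrt(210) ≈ 7665.9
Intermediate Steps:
E(v) = 126 (E(v) = 7*(7 - 1*(-11)) = 7*(7 + 11) = 7*18 = 126)
sqrt(153 + 57)*(E(d) + 403) = sqrt(153 + 57)*(126 + 403) = sqrt(210)*529 = 529*sqrt(210)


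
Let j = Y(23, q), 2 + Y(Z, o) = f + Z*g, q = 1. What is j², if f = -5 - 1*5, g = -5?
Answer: 16129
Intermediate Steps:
f = -10 (f = -5 - 5 = -10)
Y(Z, o) = -12 - 5*Z (Y(Z, o) = -2 + (-10 + Z*(-5)) = -2 + (-10 - 5*Z) = -12 - 5*Z)
j = -127 (j = -12 - 5*23 = -12 - 115 = -127)
j² = (-127)² = 16129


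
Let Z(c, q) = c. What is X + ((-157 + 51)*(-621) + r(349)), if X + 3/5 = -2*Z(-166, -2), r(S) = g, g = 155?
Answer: 331562/5 ≈ 66312.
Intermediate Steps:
r(S) = 155
X = 1657/5 (X = -⅗ - 2*(-166) = -⅗ + 332 = 1657/5 ≈ 331.40)
X + ((-157 + 51)*(-621) + r(349)) = 1657/5 + ((-157 + 51)*(-621) + 155) = 1657/5 + (-106*(-621) + 155) = 1657/5 + (65826 + 155) = 1657/5 + 65981 = 331562/5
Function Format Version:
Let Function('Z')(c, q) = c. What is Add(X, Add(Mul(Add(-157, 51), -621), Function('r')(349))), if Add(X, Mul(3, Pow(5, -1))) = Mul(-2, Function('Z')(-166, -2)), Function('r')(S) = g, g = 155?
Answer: Rational(331562, 5) ≈ 66312.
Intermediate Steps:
Function('r')(S) = 155
X = Rational(1657, 5) (X = Add(Rational(-3, 5), Mul(-2, -166)) = Add(Rational(-3, 5), 332) = Rational(1657, 5) ≈ 331.40)
Add(X, Add(Mul(Add(-157, 51), -621), Function('r')(349))) = Add(Rational(1657, 5), Add(Mul(Add(-157, 51), -621), 155)) = Add(Rational(1657, 5), Add(Mul(-106, -621), 155)) = Add(Rational(1657, 5), Add(65826, 155)) = Add(Rational(1657, 5), 65981) = Rational(331562, 5)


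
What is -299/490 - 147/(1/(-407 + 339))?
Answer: 4897741/490 ≈ 9995.4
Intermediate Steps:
-299/490 - 147/(1/(-407 + 339)) = -299*1/490 - 147/(1/(-68)) = -299/490 - 147/(-1/68) = -299/490 - 147*(-68) = -299/490 + 9996 = 4897741/490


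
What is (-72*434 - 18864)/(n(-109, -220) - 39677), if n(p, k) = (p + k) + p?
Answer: 50112/40115 ≈ 1.2492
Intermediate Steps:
n(p, k) = k + 2*p (n(p, k) = (k + p) + p = k + 2*p)
(-72*434 - 18864)/(n(-109, -220) - 39677) = (-72*434 - 18864)/((-220 + 2*(-109)) - 39677) = (-31248 - 18864)/((-220 - 218) - 39677) = -50112/(-438 - 39677) = -50112/(-40115) = -50112*(-1/40115) = 50112/40115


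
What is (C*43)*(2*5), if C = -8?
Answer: -3440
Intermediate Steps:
(C*43)*(2*5) = (-8*43)*(2*5) = -344*10 = -3440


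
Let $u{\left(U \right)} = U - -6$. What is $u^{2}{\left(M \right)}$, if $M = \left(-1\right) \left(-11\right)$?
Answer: $289$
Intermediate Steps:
$M = 11$
$u{\left(U \right)} = 6 + U$ ($u{\left(U \right)} = U + 6 = 6 + U$)
$u^{2}{\left(M \right)} = \left(6 + 11\right)^{2} = 17^{2} = 289$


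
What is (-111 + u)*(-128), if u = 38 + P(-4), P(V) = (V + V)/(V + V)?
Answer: 9216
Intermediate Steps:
P(V) = 1 (P(V) = (2*V)/((2*V)) = (2*V)*(1/(2*V)) = 1)
u = 39 (u = 38 + 1 = 39)
(-111 + u)*(-128) = (-111 + 39)*(-128) = -72*(-128) = 9216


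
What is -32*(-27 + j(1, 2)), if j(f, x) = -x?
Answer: 928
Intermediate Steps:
-32*(-27 + j(1, 2)) = -32*(-27 - 1*2) = -32*(-27 - 2) = -32*(-29) = 928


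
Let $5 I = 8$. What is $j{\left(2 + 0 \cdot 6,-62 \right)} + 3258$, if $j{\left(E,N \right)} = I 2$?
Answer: $\frac{16306}{5} \approx 3261.2$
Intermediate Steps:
$I = \frac{8}{5}$ ($I = \frac{1}{5} \cdot 8 = \frac{8}{5} \approx 1.6$)
$j{\left(E,N \right)} = \frac{16}{5}$ ($j{\left(E,N \right)} = \frac{8}{5} \cdot 2 = \frac{16}{5}$)
$j{\left(2 + 0 \cdot 6,-62 \right)} + 3258 = \frac{16}{5} + 3258 = \frac{16306}{5}$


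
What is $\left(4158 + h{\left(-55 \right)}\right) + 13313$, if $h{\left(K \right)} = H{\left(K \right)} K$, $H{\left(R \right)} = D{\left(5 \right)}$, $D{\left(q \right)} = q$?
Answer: $17196$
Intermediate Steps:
$H{\left(R \right)} = 5$
$h{\left(K \right)} = 5 K$
$\left(4158 + h{\left(-55 \right)}\right) + 13313 = \left(4158 + 5 \left(-55\right)\right) + 13313 = \left(4158 - 275\right) + 13313 = 3883 + 13313 = 17196$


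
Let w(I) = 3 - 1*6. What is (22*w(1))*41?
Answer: -2706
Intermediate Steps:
w(I) = -3 (w(I) = 3 - 6 = -3)
(22*w(1))*41 = (22*(-3))*41 = -66*41 = -2706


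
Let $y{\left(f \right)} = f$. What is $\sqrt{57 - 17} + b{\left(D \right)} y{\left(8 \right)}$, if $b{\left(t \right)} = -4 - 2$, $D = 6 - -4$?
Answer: $-48 + 2 \sqrt{10} \approx -41.675$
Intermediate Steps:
$D = 10$ ($D = 6 + 4 = 10$)
$b{\left(t \right)} = -6$
$\sqrt{57 - 17} + b{\left(D \right)} y{\left(8 \right)} = \sqrt{57 - 17} - 48 = \sqrt{40} - 48 = 2 \sqrt{10} - 48 = -48 + 2 \sqrt{10}$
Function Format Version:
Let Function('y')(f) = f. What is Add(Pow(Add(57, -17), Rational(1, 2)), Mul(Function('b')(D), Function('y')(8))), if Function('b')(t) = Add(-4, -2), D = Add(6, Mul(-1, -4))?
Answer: Add(-48, Mul(2, Pow(10, Rational(1, 2)))) ≈ -41.675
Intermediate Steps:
D = 10 (D = Add(6, 4) = 10)
Function('b')(t) = -6
Add(Pow(Add(57, -17), Rational(1, 2)), Mul(Function('b')(D), Function('y')(8))) = Add(Pow(Add(57, -17), Rational(1, 2)), Mul(-6, 8)) = Add(Pow(40, Rational(1, 2)), -48) = Add(Mul(2, Pow(10, Rational(1, 2))), -48) = Add(-48, Mul(2, Pow(10, Rational(1, 2))))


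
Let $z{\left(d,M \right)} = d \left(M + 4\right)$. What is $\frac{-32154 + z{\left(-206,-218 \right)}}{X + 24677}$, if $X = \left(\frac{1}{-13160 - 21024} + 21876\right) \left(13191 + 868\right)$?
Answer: $\frac{81563024}{2102858572473} \approx 3.8787 \cdot 10^{-5}$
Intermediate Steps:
$z{\left(d,M \right)} = d \left(4 + M\right)$
$X = \frac{10513449303797}{34184}$ ($X = \left(\frac{1}{-34184} + 21876\right) 14059 = \left(- \frac{1}{34184} + 21876\right) 14059 = \frac{747809183}{34184} \cdot 14059 = \frac{10513449303797}{34184} \approx 3.0755 \cdot 10^{8}$)
$\frac{-32154 + z{\left(-206,-218 \right)}}{X + 24677} = \frac{-32154 - 206 \left(4 - 218\right)}{\frac{10513449303797}{34184} + 24677} = \frac{-32154 - -44084}{\frac{10514292862365}{34184}} = \left(-32154 + 44084\right) \frac{34184}{10514292862365} = 11930 \cdot \frac{34184}{10514292862365} = \frac{81563024}{2102858572473}$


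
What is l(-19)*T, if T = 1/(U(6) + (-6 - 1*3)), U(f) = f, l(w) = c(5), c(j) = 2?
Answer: -⅔ ≈ -0.66667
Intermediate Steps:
l(w) = 2
T = -⅓ (T = 1/(6 + (-6 - 1*3)) = 1/(6 + (-6 - 3)) = 1/(6 - 9) = 1/(-3) = -⅓ ≈ -0.33333)
l(-19)*T = 2*(-⅓) = -⅔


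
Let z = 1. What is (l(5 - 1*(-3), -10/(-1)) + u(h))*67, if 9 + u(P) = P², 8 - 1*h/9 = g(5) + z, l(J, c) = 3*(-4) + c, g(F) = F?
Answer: 20971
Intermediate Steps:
l(J, c) = -12 + c
h = 18 (h = 72 - 9*(5 + 1) = 72 - 9*6 = 72 - 54 = 18)
u(P) = -9 + P²
(l(5 - 1*(-3), -10/(-1)) + u(h))*67 = ((-12 - 10/(-1)) + (-9 + 18²))*67 = ((-12 - 10*(-1)) + (-9 + 324))*67 = ((-12 + 10) + 315)*67 = (-2 + 315)*67 = 313*67 = 20971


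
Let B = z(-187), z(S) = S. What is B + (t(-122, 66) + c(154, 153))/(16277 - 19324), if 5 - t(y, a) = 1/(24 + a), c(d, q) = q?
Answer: -51295229/274230 ≈ -187.05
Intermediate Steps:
B = -187
t(y, a) = 5 - 1/(24 + a)
B + (t(-122, 66) + c(154, 153))/(16277 - 19324) = -187 + ((119 + 5*66)/(24 + 66) + 153)/(16277 - 19324) = -187 + ((119 + 330)/90 + 153)/(-3047) = -187 + ((1/90)*449 + 153)*(-1/3047) = -187 + (449/90 + 153)*(-1/3047) = -187 + (14219/90)*(-1/3047) = -187 - 14219/274230 = -51295229/274230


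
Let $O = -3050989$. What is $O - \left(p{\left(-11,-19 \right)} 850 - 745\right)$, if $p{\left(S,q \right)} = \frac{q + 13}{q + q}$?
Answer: $- \frac{57957186}{19} \approx -3.0504 \cdot 10^{6}$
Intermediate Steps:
$p{\left(S,q \right)} = \frac{13 + q}{2 q}$
$O - \left(p{\left(-11,-19 \right)} 850 - 745\right) = -3050989 - \left(\frac{13 - 19}{2 \left(-19\right)} 850 - 745\right) = -3050989 - \left(\frac{1}{2} \left(- \frac{1}{19}\right) \left(-6\right) 850 - 745\right) = -3050989 - \left(\frac{3}{19} \cdot 850 - 745\right) = -3050989 - \left(\frac{2550}{19} - 745\right) = -3050989 - - \frac{11605}{19} = -3050989 + \frac{11605}{19} = - \frac{57957186}{19}$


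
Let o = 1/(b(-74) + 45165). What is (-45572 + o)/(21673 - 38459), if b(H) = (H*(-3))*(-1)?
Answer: 2048142395/754413198 ≈ 2.7149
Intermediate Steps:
b(H) = 3*H (b(H) = -3*H*(-1) = 3*H)
o = 1/44943 (o = 1/(3*(-74) + 45165) = 1/(-222 + 45165) = 1/44943 ≈ 2.2250e-5)
(-45572 + o)/(21673 - 38459) = (-45572 + 1/44943)/(21673 - 38459) = -2048142395/44943/(-16786) = -2048142395/44943*(-1/16786) = 2048142395/754413198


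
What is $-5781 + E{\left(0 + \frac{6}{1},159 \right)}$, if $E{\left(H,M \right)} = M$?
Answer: $-5622$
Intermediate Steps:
$-5781 + E{\left(0 + \frac{6}{1},159 \right)} = -5781 + 159 = -5622$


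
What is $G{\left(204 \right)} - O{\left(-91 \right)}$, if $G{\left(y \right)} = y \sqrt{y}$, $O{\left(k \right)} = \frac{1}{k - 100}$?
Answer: $\frac{1}{191} + 408 \sqrt{51} \approx 2913.7$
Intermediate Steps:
$O{\left(k \right)} = \frac{1}{-100 + k}$
$G{\left(y \right)} = y^{\frac{3}{2}}$
$G{\left(204 \right)} - O{\left(-91 \right)} = 204^{\frac{3}{2}} - \frac{1}{-100 - 91} = 408 \sqrt{51} - \frac{1}{-191} = 408 \sqrt{51} - - \frac{1}{191} = 408 \sqrt{51} + \frac{1}{191} = \frac{1}{191} + 408 \sqrt{51}$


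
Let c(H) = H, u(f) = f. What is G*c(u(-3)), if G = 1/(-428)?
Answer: 3/428 ≈ 0.0070093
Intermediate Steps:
G = -1/428 ≈ -0.0023364
G*c(u(-3)) = -1/428*(-3) = 3/428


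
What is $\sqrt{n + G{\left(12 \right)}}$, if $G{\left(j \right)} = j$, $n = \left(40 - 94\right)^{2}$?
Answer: $4 \sqrt{183} \approx 54.111$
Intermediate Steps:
$n = 2916$ ($n = \left(-54\right)^{2} = 2916$)
$\sqrt{n + G{\left(12 \right)}} = \sqrt{2916 + 12} = \sqrt{2928} = 4 \sqrt{183}$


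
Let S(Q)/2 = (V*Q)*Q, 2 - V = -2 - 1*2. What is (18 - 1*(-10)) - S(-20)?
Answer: -4772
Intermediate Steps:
V = 6 (V = 2 - (-2 - 1*2) = 2 - (-2 - 2) = 2 - 1*(-4) = 2 + 4 = 6)
S(Q) = 12*Q² (S(Q) = 2*((6*Q)*Q) = 2*(6*Q²) = 12*Q²)
(18 - 1*(-10)) - S(-20) = (18 - 1*(-10)) - 12*(-20)² = (18 + 10) - 12*400 = 28 - 1*4800 = 28 - 4800 = -4772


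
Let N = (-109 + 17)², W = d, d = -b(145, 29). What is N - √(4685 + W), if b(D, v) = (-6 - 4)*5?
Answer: 8464 - √4735 ≈ 8395.2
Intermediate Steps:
b(D, v) = -50 (b(D, v) = -10*5 = -50)
d = 50 (d = -1*(-50) = 50)
W = 50
N = 8464 (N = (-92)² = 8464)
N - √(4685 + W) = 8464 - √(4685 + 50) = 8464 - √4735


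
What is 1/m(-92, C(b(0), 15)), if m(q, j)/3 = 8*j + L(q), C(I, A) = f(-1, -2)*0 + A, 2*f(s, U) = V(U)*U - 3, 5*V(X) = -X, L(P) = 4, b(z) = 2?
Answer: 1/372 ≈ 0.0026882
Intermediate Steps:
V(X) = -X/5 (V(X) = (-X)/5 = -X/5)
f(s, U) = -3/2 - U²/10 (f(s, U) = ((-U/5)*U - 3)/2 = (-U²/5 - 3)/2 = (-3 - U²/5)/2 = -3/2 - U²/10)
C(I, A) = A (C(I, A) = (-3/2 - ⅒*(-2)²)*0 + A = (-3/2 - ⅒*4)*0 + A = (-3/2 - ⅖)*0 + A = -19/10*0 + A = 0 + A = A)
m(q, j) = 12 + 24*j (m(q, j) = 3*(8*j + 4) = 3*(4 + 8*j) = 12 + 24*j)
1/m(-92, C(b(0), 15)) = 1/(12 + 24*15) = 1/(12 + 360) = 1/372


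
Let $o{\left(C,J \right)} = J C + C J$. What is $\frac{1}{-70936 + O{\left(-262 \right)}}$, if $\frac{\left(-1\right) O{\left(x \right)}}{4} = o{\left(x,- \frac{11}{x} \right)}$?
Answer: $- \frac{1}{70848} \approx -1.4115 \cdot 10^{-5}$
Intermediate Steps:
$o{\left(C,J \right)} = 2 C J$ ($o{\left(C,J \right)} = C J + C J = 2 C J$)
$O{\left(x \right)} = 88$ ($O{\left(x \right)} = - 4 \cdot 2 x \left(- \frac{11}{x}\right) = \left(-4\right) \left(-22\right) = 88$)
$\frac{1}{-70936 + O{\left(-262 \right)}} = \frac{1}{-70936 + 88} = \frac{1}{-70848} = - \frac{1}{70848}$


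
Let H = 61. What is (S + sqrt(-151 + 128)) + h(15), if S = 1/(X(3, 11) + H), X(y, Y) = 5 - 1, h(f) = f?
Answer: 976/65 + I*sqrt(23) ≈ 15.015 + 4.7958*I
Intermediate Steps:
X(y, Y) = 4
S = 1/65 (S = 1/(4 + 61) = 1/65 ≈ 0.015385)
(S + sqrt(-151 + 128)) + h(15) = (1/65 + sqrt(-151 + 128)) + 15 = (1/65 + sqrt(-23)) + 15 = (1/65 + I*sqrt(23)) + 15 = 976/65 + I*sqrt(23)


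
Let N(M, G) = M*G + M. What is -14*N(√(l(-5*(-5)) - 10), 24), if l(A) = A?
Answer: -350*√15 ≈ -1355.5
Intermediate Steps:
N(M, G) = M + G*M (N(M, G) = G*M + M = M + G*M)
-14*N(√(l(-5*(-5)) - 10), 24) = -14*√(-5*(-5) - 10)*(1 + 24) = -14*√(25 - 10)*25 = -14*√15*25 = -350*√15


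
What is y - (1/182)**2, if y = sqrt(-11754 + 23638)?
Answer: -1/33124 + 2*sqrt(2971) ≈ 109.01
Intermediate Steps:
y = 2*sqrt(2971) (y = sqrt(11884) = 2*sqrt(2971) ≈ 109.01)
y - (1/182)**2 = 2*sqrt(2971) - (1/182)**2 = 2*sqrt(2971) - 1*1/33124 = 2*sqrt(2971) - 1/33124 = -1/33124 + 2*sqrt(2971)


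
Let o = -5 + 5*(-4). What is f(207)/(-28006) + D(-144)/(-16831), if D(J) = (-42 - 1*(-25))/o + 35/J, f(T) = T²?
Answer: -1298166760919/848464174800 ≈ -1.5300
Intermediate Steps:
o = -25 (o = -5 - 20 = -25)
D(J) = 17/25 + 35/J (D(J) = (-42 - 1*(-25))/(-25) + 35/J = (-42 + 25)*(-1/25) + 35/J = -17*(-1/25) + 35/J = 17/25 + 35/J)
f(207)/(-28006) + D(-144)/(-16831) = 207²/(-28006) + (17/25 + 35/(-144))/(-16831) = 42849*(-1/28006) + (17/25 + 35*(-1/144))*(-1/16831) = -42849/28006 + (17/25 - 35/144)*(-1/16831) = -42849/28006 + (1573/3600)*(-1/16831) = -42849/28006 - 1573/60591600 = -1298166760919/848464174800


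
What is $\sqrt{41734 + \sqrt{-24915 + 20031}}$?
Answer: $\sqrt{41734 + 2 i \sqrt{1221}} \approx 204.29 + 0.171 i$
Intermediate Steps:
$\sqrt{41734 + \sqrt{-24915 + 20031}} = \sqrt{41734 + \sqrt{-4884}} = \sqrt{41734 + 2 i \sqrt{1221}}$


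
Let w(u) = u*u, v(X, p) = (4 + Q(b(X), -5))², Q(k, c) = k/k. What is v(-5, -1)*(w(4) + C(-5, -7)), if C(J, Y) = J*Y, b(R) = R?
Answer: 1275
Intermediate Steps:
Q(k, c) = 1
v(X, p) = 25 (v(X, p) = (4 + 1)² = 5² = 25)
w(u) = u²
v(-5, -1)*(w(4) + C(-5, -7)) = 25*(4² - 5*(-7)) = 25*(16 + 35) = 25*51 = 1275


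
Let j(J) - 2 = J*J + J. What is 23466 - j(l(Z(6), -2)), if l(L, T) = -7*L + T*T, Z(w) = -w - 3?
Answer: 18908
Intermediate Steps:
Z(w) = -3 - w
l(L, T) = T**2 - 7*L (l(L, T) = -7*L + T**2 = T**2 - 7*L)
j(J) = 2 + J + J**2 (j(J) = 2 + (J*J + J) = 2 + (J**2 + J) = 2 + (J + J**2) = 2 + J + J**2)
23466 - j(l(Z(6), -2)) = 23466 - (2 + ((-2)**2 - 7*(-3 - 1*6)) + ((-2)**2 - 7*(-3 - 1*6))**2) = 23466 - (2 + (4 - 7*(-3 - 6)) + (4 - 7*(-3 - 6))**2) = 23466 - (2 + (4 - 7*(-9)) + (4 - 7*(-9))**2) = 23466 - (2 + (4 + 63) + (4 + 63)**2) = 23466 - (2 + 67 + 67**2) = 23466 - (2 + 67 + 4489) = 23466 - 1*4558 = 23466 - 4558 = 18908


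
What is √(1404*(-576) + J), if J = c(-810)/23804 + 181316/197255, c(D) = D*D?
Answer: I*√1114320799525154471213645/1173864505 ≈ 899.26*I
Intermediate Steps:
c(D) = D²
J = 33433762891/1173864505 (J = (-810)²/23804 + 181316/197255 = 656100*(1/23804) + 181316*(1/197255) = 164025/5951 + 181316/197255 = 33433762891/1173864505 ≈ 28.482)
√(1404*(-576) + J) = √(1404*(-576) + 33433762891/1173864505) = √(-808704 + 33433762891/1173864505) = √(-949275486888629/1173864505) = I*√1114320799525154471213645/1173864505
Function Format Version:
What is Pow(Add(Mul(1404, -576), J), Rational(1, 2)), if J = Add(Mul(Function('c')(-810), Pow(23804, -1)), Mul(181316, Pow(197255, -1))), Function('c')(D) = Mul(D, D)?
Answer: Mul(Rational(1, 1173864505), I, Pow(1114320799525154471213645, Rational(1, 2))) ≈ Mul(899.26, I)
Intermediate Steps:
Function('c')(D) = Pow(D, 2)
J = Rational(33433762891, 1173864505) (J = Add(Mul(Pow(-810, 2), Pow(23804, -1)), Mul(181316, Pow(197255, -1))) = Add(Mul(656100, Rational(1, 23804)), Mul(181316, Rational(1, 197255))) = Add(Rational(164025, 5951), Rational(181316, 197255)) = Rational(33433762891, 1173864505) ≈ 28.482)
Pow(Add(Mul(1404, -576), J), Rational(1, 2)) = Pow(Add(Mul(1404, -576), Rational(33433762891, 1173864505)), Rational(1, 2)) = Pow(Add(-808704, Rational(33433762891, 1173864505)), Rational(1, 2)) = Pow(Rational(-949275486888629, 1173864505), Rational(1, 2)) = Mul(Rational(1, 1173864505), I, Pow(1114320799525154471213645, Rational(1, 2)))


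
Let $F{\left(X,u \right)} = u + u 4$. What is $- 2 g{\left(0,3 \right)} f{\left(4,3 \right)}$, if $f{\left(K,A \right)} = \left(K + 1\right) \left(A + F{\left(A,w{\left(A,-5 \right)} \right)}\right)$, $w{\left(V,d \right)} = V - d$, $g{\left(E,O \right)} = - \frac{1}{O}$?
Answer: $\frac{430}{3} \approx 143.33$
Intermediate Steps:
$F{\left(X,u \right)} = 5 u$ ($F{\left(X,u \right)} = u + 4 u = 5 u$)
$f{\left(K,A \right)} = \left(1 + K\right) \left(25 + 6 A\right)$ ($f{\left(K,A \right)} = \left(K + 1\right) \left(A + 5 \left(A - -5\right)\right) = \left(1 + K\right) \left(A + 5 \left(A + 5\right)\right) = \left(1 + K\right) \left(A + 5 \left(5 + A\right)\right) = \left(1 + K\right) \left(A + \left(25 + 5 A\right)\right) = \left(1 + K\right) \left(25 + 6 A\right)$)
$- 2 g{\left(0,3 \right)} f{\left(4,3 \right)} = - 2 \left(- \frac{1}{3}\right) \left(25 + 6 \cdot 3 + 25 \cdot 4 + 6 \cdot 3 \cdot 4\right) = - 2 \left(\left(-1\right) \frac{1}{3}\right) \left(25 + 18 + 100 + 72\right) = \left(-2\right) \left(- \frac{1}{3}\right) 215 = \frac{2}{3} \cdot 215 = \frac{430}{3}$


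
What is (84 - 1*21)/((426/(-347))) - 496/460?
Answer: -855613/16330 ≈ -52.395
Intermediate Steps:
(84 - 1*21)/((426/(-347))) - 496/460 = (84 - 21)/((426*(-1/347))) - 496*1/460 = 63/(-426/347) - 124/115 = 63*(-347/426) - 124/115 = -7287/142 - 124/115 = -855613/16330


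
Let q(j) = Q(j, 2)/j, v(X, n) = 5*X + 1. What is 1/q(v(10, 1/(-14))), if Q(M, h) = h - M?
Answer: -51/49 ≈ -1.0408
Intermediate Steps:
v(X, n) = 1 + 5*X
q(j) = (2 - j)/j
1/q(v(10, 1/(-14))) = 1/((2 - (1 + 5*10))/(1 + 5*10)) = 1/((2 - (1 + 50))/(1 + 50)) = 1/((2 - 1*51)/51) = 1/((2 - 51)/51) = 1/((1/51)*(-49)) = 1/(-49/51) = -51/49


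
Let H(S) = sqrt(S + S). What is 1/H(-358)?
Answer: -I*sqrt(179)/358 ≈ -0.037372*I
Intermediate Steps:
H(S) = sqrt(2)*sqrt(S) (H(S) = sqrt(2*S) = sqrt(2)*sqrt(S))
1/H(-358) = 1/(sqrt(2)*sqrt(-358)) = 1/(sqrt(2)*(I*sqrt(358))) = 1/(2*I*sqrt(179)) = -I*sqrt(179)/358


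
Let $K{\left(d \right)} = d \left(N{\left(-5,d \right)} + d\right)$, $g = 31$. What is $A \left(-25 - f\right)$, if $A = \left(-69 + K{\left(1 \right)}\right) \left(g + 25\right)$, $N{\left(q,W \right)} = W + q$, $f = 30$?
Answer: $221760$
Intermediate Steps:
$K{\left(d \right)} = d \left(-5 + 2 d\right)$ ($K{\left(d \right)} = d \left(\left(d - 5\right) + d\right) = d \left(\left(-5 + d\right) + d\right) = d \left(-5 + 2 d\right)$)
$A = -4032$ ($A = \left(-69 + 1 \left(-5 + 2 \cdot 1\right)\right) \left(31 + 25\right) = \left(-69 + 1 \left(-5 + 2\right)\right) 56 = \left(-69 + 1 \left(-3\right)\right) 56 = \left(-69 - 3\right) 56 = \left(-72\right) 56 = -4032$)
$A \left(-25 - f\right) = - 4032 \left(-25 - 30\right) = \left(-4032\right) \left(-55\right) = 221760$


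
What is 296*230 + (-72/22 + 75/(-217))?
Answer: 162498323/2387 ≈ 68076.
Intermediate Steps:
296*230 + (-72/22 + 75/(-217)) = 68080 + (-72*1/22 + 75*(-1/217)) = 68080 + (-36/11 - 75/217) = 68080 - 8637/2387 = 162498323/2387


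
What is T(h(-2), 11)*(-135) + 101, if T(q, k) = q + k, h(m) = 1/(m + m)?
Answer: -5401/4 ≈ -1350.3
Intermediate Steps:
h(m) = 1/(2*m)
T(q, k) = k + q
T(h(-2), 11)*(-135) + 101 = (11 + (1/2)/(-2))*(-135) + 101 = (11 + (1/2)*(-1/2))*(-135) + 101 = (11 - 1/4)*(-135) + 101 = (43/4)*(-135) + 101 = -5805/4 + 101 = -5401/4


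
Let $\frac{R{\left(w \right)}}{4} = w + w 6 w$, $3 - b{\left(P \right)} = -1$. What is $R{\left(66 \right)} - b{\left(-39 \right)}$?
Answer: $104804$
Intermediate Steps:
$b{\left(P \right)} = 4$ ($b{\left(P \right)} = 3 - -1 = 3 + 1 = 4$)
$R{\left(w \right)} = 4 w + 24 w^{2}$ ($R{\left(w \right)} = 4 \left(w + w 6 w\right) = 4 \left(w + 6 w w\right) = 4 \left(w + 6 w^{2}\right) = 4 w + 24 w^{2}$)
$R{\left(66 \right)} - b{\left(-39 \right)} = 4 \cdot 66 \left(1 + 6 \cdot 66\right) - 4 = 4 \cdot 66 \left(1 + 396\right) - 4 = 4 \cdot 66 \cdot 397 - 4 = 104808 - 4 = 104804$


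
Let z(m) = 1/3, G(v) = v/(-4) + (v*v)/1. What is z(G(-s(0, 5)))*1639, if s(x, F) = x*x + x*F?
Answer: 1639/3 ≈ 546.33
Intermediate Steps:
s(x, F) = x² + F*x
G(v) = v² - v/4 (G(v) = v*(-¼) + v²*1 = -v/4 + v² = v² - v/4)
z(m) = ⅓
z(G(-s(0, 5)))*1639 = (⅓)*1639 = 1639/3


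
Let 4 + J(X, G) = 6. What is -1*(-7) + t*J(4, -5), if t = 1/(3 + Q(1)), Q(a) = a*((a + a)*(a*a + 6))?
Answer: 121/17 ≈ 7.1176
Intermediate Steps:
J(X, G) = 2 (J(X, G) = -4 + 6 = 2)
Q(a) = 2*a²*(6 + a²) (Q(a) = a*((2*a)*(a² + 6)) = a*((2*a)*(6 + a²)) = a*(2*a*(6 + a²)) = 2*a²*(6 + a²))
t = 1/17 (t = 1/(3 + 2*1²*(6 + 1²)) = 1/(3 + 2*1*(6 + 1)) = 1/(3 + 2*1*7) = 1/(3 + 14) = 1/17 ≈ 0.058824)
-1*(-7) + t*J(4, -5) = -1*(-7) + (1/17)*2 = 7 + 2/17 = 121/17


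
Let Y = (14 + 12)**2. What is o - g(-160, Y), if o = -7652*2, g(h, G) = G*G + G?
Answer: -472956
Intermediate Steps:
Y = 676 (Y = 26**2 = 676)
g(h, G) = G + G**2 (g(h, G) = G**2 + G = G + G**2)
o = -15304
o - g(-160, Y) = -15304 - 676*(1 + 676) = -15304 - 676*677 = -15304 - 1*457652 = -15304 - 457652 = -472956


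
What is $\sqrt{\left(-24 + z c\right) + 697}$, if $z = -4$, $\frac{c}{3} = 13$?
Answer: $\sqrt{517} \approx 22.738$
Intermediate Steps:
$c = 39$ ($c = 3 \cdot 13 = 39$)
$\sqrt{\left(-24 + z c\right) + 697} = \sqrt{\left(-24 - 156\right) + 697} = \sqrt{-180 + 697} = \sqrt{517}$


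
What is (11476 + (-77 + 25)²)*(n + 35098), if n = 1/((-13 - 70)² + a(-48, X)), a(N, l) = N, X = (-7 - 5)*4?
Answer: 3404694841420/6841 ≈ 4.9769e+8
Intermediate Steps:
X = -48 (X = -12*4 = -48)
n = 1/6841 (n = 1/((-13 - 70)² - 48) = 1/((-83)² - 48) = 1/(6889 - 48) = 1/6841 ≈ 0.00014618)
(11476 + (-77 + 25)²)*(n + 35098) = (11476 + (-77 + 25)²)*(1/6841 + 35098) = (11476 + (-52)²)*(240105419/6841) = (11476 + 2704)*(240105419/6841) = 14180*(240105419/6841) = 3404694841420/6841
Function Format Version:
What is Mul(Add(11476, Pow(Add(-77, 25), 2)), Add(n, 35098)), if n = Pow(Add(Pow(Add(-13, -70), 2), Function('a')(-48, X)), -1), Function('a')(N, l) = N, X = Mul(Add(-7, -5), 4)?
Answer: Rational(3404694841420, 6841) ≈ 4.9769e+8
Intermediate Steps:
X = -48 (X = Mul(-12, 4) = -48)
n = Rational(1, 6841) (n = Pow(Add(Pow(Add(-13, -70), 2), -48), -1) = Pow(Add(Pow(-83, 2), -48), -1) = Pow(Add(6889, -48), -1) = Pow(6841, -1) = Rational(1, 6841) ≈ 0.00014618)
Mul(Add(11476, Pow(Add(-77, 25), 2)), Add(n, 35098)) = Mul(Add(11476, Pow(Add(-77, 25), 2)), Add(Rational(1, 6841), 35098)) = Mul(Add(11476, Pow(-52, 2)), Rational(240105419, 6841)) = Mul(Add(11476, 2704), Rational(240105419, 6841)) = Mul(14180, Rational(240105419, 6841)) = Rational(3404694841420, 6841)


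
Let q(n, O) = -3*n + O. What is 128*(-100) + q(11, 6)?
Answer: -12827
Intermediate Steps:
q(n, O) = O - 3*n
128*(-100) + q(11, 6) = 128*(-100) + (6 - 3*11) = -12800 + (6 - 33) = -12800 - 27 = -12827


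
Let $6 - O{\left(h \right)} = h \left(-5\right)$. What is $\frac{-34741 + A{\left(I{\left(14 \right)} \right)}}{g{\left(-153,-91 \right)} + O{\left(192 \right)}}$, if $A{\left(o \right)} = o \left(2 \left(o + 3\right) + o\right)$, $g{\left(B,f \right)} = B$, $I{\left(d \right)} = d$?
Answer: $- \frac{34069}{813} \approx -41.905$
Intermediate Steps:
$O{\left(h \right)} = 6 + 5 h$ ($O{\left(h \right)} = 6 - h \left(-5\right) = 6 - - 5 h = 6 + 5 h$)
$A{\left(o \right)} = o \left(6 + 3 o\right)$ ($A{\left(o \right)} = o \left(2 \left(3 + o\right) + o\right) = o \left(\left(6 + 2 o\right) + o\right) = o \left(6 + 3 o\right)$)
$\frac{-34741 + A{\left(I{\left(14 \right)} \right)}}{g{\left(-153,-91 \right)} + O{\left(192 \right)}} = \frac{-34741 + 3 \cdot 14 \left(2 + 14\right)}{-153 + \left(6 + 5 \cdot 192\right)} = \frac{-34741 + 3 \cdot 14 \cdot 16}{-153 + \left(6 + 960\right)} = \frac{-34741 + 672}{-153 + 966} = - \frac{34069}{813}$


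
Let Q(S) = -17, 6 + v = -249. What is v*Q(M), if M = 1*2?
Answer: 4335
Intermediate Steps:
v = -255 (v = -6 - 249 = -255)
M = 2
v*Q(M) = -255*(-17) = 4335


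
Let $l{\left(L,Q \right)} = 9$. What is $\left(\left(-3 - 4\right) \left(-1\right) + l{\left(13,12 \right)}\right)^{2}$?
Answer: $256$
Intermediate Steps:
$\left(\left(-3 - 4\right) \left(-1\right) + l{\left(13,12 \right)}\right)^{2} = \left(\left(-3 - 4\right) \left(-1\right) + 9\right)^{2} = \left(\left(-7\right) \left(-1\right) + 9\right)^{2} = \left(7 + 9\right)^{2} = 16^{2} = 256$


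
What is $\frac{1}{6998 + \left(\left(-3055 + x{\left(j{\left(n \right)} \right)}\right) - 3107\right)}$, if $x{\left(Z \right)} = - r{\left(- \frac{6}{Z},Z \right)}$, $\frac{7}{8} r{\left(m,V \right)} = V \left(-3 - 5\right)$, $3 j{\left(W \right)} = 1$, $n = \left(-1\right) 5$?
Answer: $\frac{21}{17620} \approx 0.0011918$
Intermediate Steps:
$n = -5$
$j{\left(W \right)} = \frac{1}{3}$ ($j{\left(W \right)} = \frac{1}{3} \cdot 1 = \frac{1}{3}$)
$r{\left(m,V \right)} = - \frac{64 V}{7}$ ($r{\left(m,V \right)} = \frac{8 V \left(-3 - 5\right)}{7} = \frac{8 V \left(-8\right)}{7} = \frac{8 \left(- 8 V\right)}{7} = - \frac{64 V}{7}$)
$x{\left(Z \right)} = \frac{64 Z}{7}$ ($x{\left(Z \right)} = - \frac{\left(-64\right) Z}{7} = \frac{64 Z}{7}$)
$\frac{1}{6998 + \left(\left(-3055 + x{\left(j{\left(n \right)} \right)}\right) - 3107\right)} = \frac{1}{6998 + \left(\left(-3055 + \frac{64}{7} \cdot \frac{1}{3}\right) - 3107\right)} = \frac{1}{6998 + \left(\left(-3055 + \frac{64}{21}\right) - 3107\right)} = \frac{1}{6998 - \frac{129338}{21}} = \frac{1}{\frac{17620}{21}} = \frac{21}{17620}$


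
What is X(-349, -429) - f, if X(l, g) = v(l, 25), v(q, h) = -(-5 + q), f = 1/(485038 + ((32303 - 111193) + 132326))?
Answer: 190619795/538474 ≈ 354.00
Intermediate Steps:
f = 1/538474 (f = 1/(485038 + (-78890 + 132326)) = 1/(485038 + 53436) = 1/538474 ≈ 1.8571e-6)
v(q, h) = 5 - q
X(l, g) = 5 - l
X(-349, -429) - f = (5 - 1*(-349)) - 1*1/538474 = (5 + 349) - 1/538474 = 354 - 1/538474 = 190619795/538474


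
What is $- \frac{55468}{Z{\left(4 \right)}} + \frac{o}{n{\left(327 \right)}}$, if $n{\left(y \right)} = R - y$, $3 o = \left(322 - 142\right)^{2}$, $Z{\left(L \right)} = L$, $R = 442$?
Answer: $- \frac{316781}{23} \approx -13773.0$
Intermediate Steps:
$o = 10800$ ($o = \frac{\left(322 - 142\right)^{2}}{3} = \frac{180^{2}}{3} = \frac{1}{3} \cdot 32400 = 10800$)
$n{\left(y \right)} = 442 - y$
$- \frac{55468}{Z{\left(4 \right)}} + \frac{o}{n{\left(327 \right)}} = - \frac{55468}{4} + \frac{10800}{442 - 327} = \left(-55468\right) \frac{1}{4} + \frac{10800}{442 - 327} = -13867 + \frac{10800}{115} = -13867 + 10800 \cdot \frac{1}{115} = -13867 + \frac{2160}{23} = - \frac{316781}{23}$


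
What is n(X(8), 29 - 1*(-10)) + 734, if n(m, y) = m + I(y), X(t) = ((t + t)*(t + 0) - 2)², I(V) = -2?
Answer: 16608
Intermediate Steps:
X(t) = (-2 + 2*t²)² (X(t) = ((2*t)*t - 2)² = (2*t² - 2)² = (-2 + 2*t²)²)
n(m, y) = -2 + m (n(m, y) = m - 2 = -2 + m)
n(X(8), 29 - 1*(-10)) + 734 = (-2 + 4*(-1 + 8²)²) + 734 = (-2 + 4*(-1 + 64)²) + 734 = (-2 + 4*63²) + 734 = (-2 + 4*3969) + 734 = (-2 + 15876) + 734 = 15874 + 734 = 16608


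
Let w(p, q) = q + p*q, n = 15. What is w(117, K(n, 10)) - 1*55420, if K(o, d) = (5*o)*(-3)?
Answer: -81970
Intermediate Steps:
K(o, d) = -15*o
w(117, K(n, 10)) - 1*55420 = (-15*15)*(1 + 117) - 1*55420 = -225*118 - 55420 = -26550 - 55420 = -81970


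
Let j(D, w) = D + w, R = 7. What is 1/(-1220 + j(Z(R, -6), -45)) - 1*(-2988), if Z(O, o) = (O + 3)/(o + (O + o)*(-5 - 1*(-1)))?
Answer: 3782807/1266 ≈ 2988.0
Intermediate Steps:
Z(O, o) = (3 + O)/(-4*O - 3*o) (Z(O, o) = (3 + O)/(o + (O + o)*(-5 + 1)) = (3 + O)/(o + (O + o)*(-4)) = (3 + O)/(o + (-4*O - 4*o)) = (3 + O)/(-4*O - 3*o))
1/(-1220 + j(Z(R, -6), -45)) - 1*(-2988) = 1/(-1220 + ((-3 - 1*7)/(3*(-6) + 4*7) - 45)) - 1*(-2988) = 1/(-1220 + ((-3 - 7)/(-18 + 28) - 45)) + 2988 = 1/(-1220 + (-10/10 - 45)) + 2988 = 1/(-1220 + ((1/10)*(-10) - 45)) + 2988 = 1/(-1220 + (-1 - 45)) + 2988 = 1/(-1220 - 46) + 2988 = 1/(-1266) + 2988 = -1/1266 + 2988 = 3782807/1266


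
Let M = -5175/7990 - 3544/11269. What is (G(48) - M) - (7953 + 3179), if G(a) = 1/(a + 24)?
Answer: -7216053946121/648283032 ≈ -11131.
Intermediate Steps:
G(a) = 1/(24 + a)
M = -17326727/18007862 (M = -5175*1/7990 - 3544*1/11269 = -1035/1598 - 3544/11269 = -17326727/18007862 ≈ -0.96218)
(G(48) - M) - (7953 + 3179) = (1/(24 + 48) - 1*(-17326727/18007862)) - (7953 + 3179) = (1/72 + 17326727/18007862) - 1*11132 = (1/72 + 17326727/18007862) - 11132 = 632766103/648283032 - 11132 = -7216053946121/648283032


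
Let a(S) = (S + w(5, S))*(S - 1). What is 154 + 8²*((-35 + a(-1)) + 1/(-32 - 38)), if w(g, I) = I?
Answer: -64082/35 ≈ -1830.9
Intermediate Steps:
a(S) = 2*S*(-1 + S) (a(S) = (S + S)*(S - 1) = (2*S)*(-1 + S) = 2*S*(-1 + S))
154 + 8²*((-35 + a(-1)) + 1/(-32 - 38)) = 154 + 8²*((-35 + 2*(-1)*(-1 - 1)) + 1/(-32 - 38)) = 154 + 64*((-35 + 2*(-1)*(-2)) + 1/(-70)) = 154 + 64*((-35 + 4) - 1/70) = 154 + 64*(-31 - 1/70) = 154 + 64*(-2171/70) = 154 - 69472/35 = -64082/35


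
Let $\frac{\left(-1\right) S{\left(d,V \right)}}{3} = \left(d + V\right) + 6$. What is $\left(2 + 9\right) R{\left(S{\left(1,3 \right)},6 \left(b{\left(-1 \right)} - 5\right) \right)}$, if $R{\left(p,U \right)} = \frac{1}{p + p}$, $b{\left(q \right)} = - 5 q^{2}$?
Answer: $- \frac{11}{60} \approx -0.18333$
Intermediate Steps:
$S{\left(d,V \right)} = -18 - 3 V - 3 d$ ($S{\left(d,V \right)} = - 3 \left(\left(d + V\right) + 6\right) = - 3 \left(\left(V + d\right) + 6\right) = - 3 \left(6 + V + d\right) = -18 - 3 V - 3 d$)
$R{\left(p,U \right)} = \frac{1}{2 p}$
$\left(2 + 9\right) R{\left(S{\left(1,3 \right)},6 \left(b{\left(-1 \right)} - 5\right) \right)} = \left(2 + 9\right) \frac{1}{2 \left(-18 - 9 - 3\right)} = 11 \frac{1}{2 \left(-18 - 9 - 3\right)} = 11 \frac{1}{2 \left(-30\right)} = 11 \cdot \frac{1}{2} \left(- \frac{1}{30}\right) = 11 \left(- \frac{1}{60}\right) = - \frac{11}{60}$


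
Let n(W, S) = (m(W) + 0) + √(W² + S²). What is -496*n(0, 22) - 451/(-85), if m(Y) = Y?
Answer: -927069/85 ≈ -10907.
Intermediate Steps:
n(W, S) = W + √(S² + W²) (n(W, S) = (W + 0) + √(W² + S²) = W + √(S² + W²))
-496*n(0, 22) - 451/(-85) = -496*(0 + √(22² + 0²)) - 451/(-85) = -496*(0 + √(484 + 0)) - 451*(-1/85) = -496*(0 + √484) + 451/85 = -496*(0 + 22) + 451/85 = -496*22 + 451/85 = -10912 + 451/85 = -927069/85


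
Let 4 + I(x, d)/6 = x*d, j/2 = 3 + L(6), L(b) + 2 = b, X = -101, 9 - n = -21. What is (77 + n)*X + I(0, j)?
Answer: -10831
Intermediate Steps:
n = 30 (n = 9 - 1*(-21) = 9 + 21 = 30)
L(b) = -2 + b
j = 14 (j = 2*(3 + (-2 + 6)) = 2*(3 + 4) = 2*7 = 14)
I(x, d) = -24 + 6*d*x (I(x, d) = -24 + 6*(x*d) = -24 + 6*(d*x) = -24 + 6*d*x)
(77 + n)*X + I(0, j) = (77 + 30)*(-101) + (-24 + 6*14*0) = 107*(-101) + (-24 + 0) = -10807 - 24 = -10831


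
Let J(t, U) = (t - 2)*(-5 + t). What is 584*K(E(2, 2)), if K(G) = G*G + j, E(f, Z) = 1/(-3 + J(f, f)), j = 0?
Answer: 584/9 ≈ 64.889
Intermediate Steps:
J(t, U) = (-5 + t)*(-2 + t) (J(t, U) = (-2 + t)*(-5 + t) = (-5 + t)*(-2 + t))
E(f, Z) = 1/(7 + f² - 7*f) (E(f, Z) = 1/(-3 + (10 + f² - 7*f)) = 1/(7 + f² - 7*f))
K(G) = G² (K(G) = G*G + 0 = G² + 0 = G²)
584*K(E(2, 2)) = 584*(1/(7 + 2² - 7*2))² = 584*(1/(7 + 4 - 14))² = 584*(1/(-3))² = 584*(-⅓)² = 584*(⅑) = 584/9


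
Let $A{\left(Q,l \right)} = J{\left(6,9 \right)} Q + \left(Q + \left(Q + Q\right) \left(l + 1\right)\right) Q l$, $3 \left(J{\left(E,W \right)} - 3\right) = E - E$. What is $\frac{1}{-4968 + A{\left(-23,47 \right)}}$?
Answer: $\frac{1}{2406674} \approx 4.1551 \cdot 10^{-7}$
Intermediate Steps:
$J{\left(E,W \right)} = 3$ ($J{\left(E,W \right)} = 3 + \frac{E - E}{3} = 3 + \frac{1}{3} \cdot 0 = 3 + 0 = 3$)
$A{\left(Q,l \right)} = 3 Q + Q l \left(Q + 2 Q \left(1 + l\right)\right)$ ($A{\left(Q,l \right)} = 3 Q + \left(Q + \left(Q + Q\right) \left(l + 1\right)\right) Q l = 3 Q + \left(Q + 2 Q \left(1 + l\right)\right) Q l = 3 Q + Q l \left(Q + 2 Q \left(1 + l\right)\right)$)
$\frac{1}{-4968 + A{\left(-23,47 \right)}} = \frac{1}{-4968 - 23 \left(3 + 2 \left(-23\right) 47^{2} + 3 \left(-23\right) 47\right)} = \frac{1}{-4968 - 23 \left(3 + 2 \left(-23\right) 2209 - 3243\right)} = \frac{1}{-4968 - 23 \left(3 - 101614 - 3243\right)} = \frac{1}{-4968 - -2411642} = \frac{1}{-4968 + 2411642} = \frac{1}{2406674}$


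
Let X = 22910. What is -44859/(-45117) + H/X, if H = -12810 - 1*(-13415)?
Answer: 70334365/68908698 ≈ 1.0207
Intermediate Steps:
H = 605 (H = -12810 + 13415 = 605)
-44859/(-45117) + H/X = -44859/(-45117) + 605/22910 = -44859*(-1/45117) + 605*(1/22910) = 14953/15039 + 121/4582 = 70334365/68908698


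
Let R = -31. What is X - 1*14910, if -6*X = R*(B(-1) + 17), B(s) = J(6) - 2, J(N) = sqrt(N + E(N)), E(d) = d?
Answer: -29665/2 + 31*sqrt(3)/3 ≈ -14815.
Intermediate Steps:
J(N) = sqrt(2)*sqrt(N) (J(N) = sqrt(N + N) = sqrt(2*N) = sqrt(2)*sqrt(N))
B(s) = -2 + 2*sqrt(3) (B(s) = sqrt(2)*sqrt(6) - 2 = 2*sqrt(3) - 2 = -2 + 2*sqrt(3))
X = 155/2 + 31*sqrt(3)/3 (X = -(-31)*((-2 + 2*sqrt(3)) + 17)/6 = -(-31)*(15 + 2*sqrt(3))/6 = -(-465 - 62*sqrt(3))/6 = 155/2 + 31*sqrt(3)/3 ≈ 95.398)
X - 1*14910 = (155/2 + 31*sqrt(3)/3) - 1*14910 = (155/2 + 31*sqrt(3)/3) - 14910 = -29665/2 + 31*sqrt(3)/3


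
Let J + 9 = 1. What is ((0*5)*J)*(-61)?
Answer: 0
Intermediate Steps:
J = -8 (J = -9 + 1 = -8)
((0*5)*J)*(-61) = ((0*5)*(-8))*(-61) = (0*(-8))*(-61) = 0*(-61) = 0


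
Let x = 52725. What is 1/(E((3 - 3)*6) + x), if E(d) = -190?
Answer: 1/52535 ≈ 1.9035e-5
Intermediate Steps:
1/(E((3 - 3)*6) + x) = 1/(-190 + 52725) = 1/52535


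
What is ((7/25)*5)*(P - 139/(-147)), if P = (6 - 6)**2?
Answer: 139/105 ≈ 1.3238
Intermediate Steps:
P = 0 (P = 0**2 = 0)
((7/25)*5)*(P - 139/(-147)) = ((7/25)*5)*(0 - 139/(-147)) = ((7*(1/25))*5)*(0 - 139*(-1/147)) = ((7/25)*5)*(0 + 139/147) = (7/5)*(139/147) = 139/105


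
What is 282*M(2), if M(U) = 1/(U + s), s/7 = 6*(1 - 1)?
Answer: 141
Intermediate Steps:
s = 0 (s = 7*(6*(1 - 1)) = 7*(6*0) = 7*0 = 0)
M(U) = 1/U (M(U) = 1/(U + 0) = 1/U)
282*M(2) = 282/2 = 282*(½) = 141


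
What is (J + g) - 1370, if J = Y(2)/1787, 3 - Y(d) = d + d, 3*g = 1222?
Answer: -5160859/5361 ≈ -962.67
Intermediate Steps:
g = 1222/3 (g = (⅓)*1222 = 1222/3 ≈ 407.33)
Y(d) = 3 - 2*d (Y(d) = 3 - (d + d) = 3 - 2*d)
J = -1/1787 (J = (3 - 2*2)/1787 = (3 - 4)*(1/1787) = -1*1/1787 = -1/1787 ≈ -0.00055960)
(J + g) - 1370 = (-1/1787 + 1222/3) - 1370 = 2183711/5361 - 1370 = -5160859/5361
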